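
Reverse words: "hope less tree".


Original: "hope less tree"
Words (1..n): hope | less | tree
Reversed (n..1): tree | less | hope
Result = "tree less hope"


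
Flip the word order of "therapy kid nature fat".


Original: "therapy kid nature fat"
Words (1..n): therapy | kid | nature | fat
Reversed (n..1): fat | nature | kid | therapy
Result = "fat nature kid therapy"


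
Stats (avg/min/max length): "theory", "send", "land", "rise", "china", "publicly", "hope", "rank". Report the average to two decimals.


Lengths: "theory"=6, "send"=4, "land"=4, "rise"=4, "china"=5, "publicly"=8, "hope"=4, "rank"=4
Sum = 39, Count = 8
Average = 39/8 = 4.88
= avg=4.88, min=4, max=8


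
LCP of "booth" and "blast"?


Word 1: "booth"
Word 2: "blast"
Comparing from start:
  Pos 0: 'b' == 'b'
  Pos 1: 'o' != 'l' (stop)
LCP = "b" (length 1)


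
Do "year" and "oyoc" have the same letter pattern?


Pattern of "year": [0, 1, 2, 3]
Pattern of "oyoc": [0, 1, 0, 2]
Patterns do not match
Same pattern = No


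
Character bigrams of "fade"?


Word: "fade" (length 4)
Number of bigrams = 4 - 2 + 1 = 3
  Position 0: "fa"
  Position 1: "ad"
  Position 2: "de"
Bigrams = "fa", "ad", "de"


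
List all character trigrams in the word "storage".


Word: "storage" (length 7)
Number of trigrams = 7 - 3 + 1 = 5
  Position 0: "sto"
  Position 1: "tor"
  Position 2: "ora"
  Position 3: "rag"
  Position 4: "age"
Trigrams = "sto", "tor", "ora", "rag", "age"


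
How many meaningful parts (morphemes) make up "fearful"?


Word: "fearful"
Morphemes: fear / -ful
Each morpheme carries meaning
= 2 morphemes


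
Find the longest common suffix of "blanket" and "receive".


Word 1: "blanket"
Word 2: "receive"
Comparing from end:
  Pos -1: 't' != 'e' (stop)
LCS = "" (length 0)


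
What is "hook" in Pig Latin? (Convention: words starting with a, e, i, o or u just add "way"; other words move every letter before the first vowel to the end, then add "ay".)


Word: "hook"
Starts with consonant(s) → move to end, add 'ay'
Consonant cluster: "h"
Pig Latin = "ookhay"


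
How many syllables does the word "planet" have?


Word: "planet"
Syllable breakdown: plan · et
Counting: 2 parts
= 2 syllables


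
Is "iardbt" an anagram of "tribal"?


Word 1: "tribal" → sorted: abilrt
Word 2: "iardbt" → sorted: abdirt
Same letters? abilrt != abdirt
Anagram = No


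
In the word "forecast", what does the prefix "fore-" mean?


Prefix: fore-
Example: forecast = fore- + cast
Meaning = before


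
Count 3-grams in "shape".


Word: "shape" (length 5)
Number of 3-grams = length - 3 + 1 = 5 - 3 + 1
= 3


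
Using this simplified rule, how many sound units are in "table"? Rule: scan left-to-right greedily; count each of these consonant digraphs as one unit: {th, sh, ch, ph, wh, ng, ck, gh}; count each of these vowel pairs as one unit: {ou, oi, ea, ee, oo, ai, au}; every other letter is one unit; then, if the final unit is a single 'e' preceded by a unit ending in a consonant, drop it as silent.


Word: "table" (5 letters)
Left-to-right scan:
  1. 't' (letter)
  2. 'a' (letter)
  3. 'b' (letter)
  4. 'l' (letter)
  5. 'e' (letter)
Units from scan: 5
Final unit is 'e' after a consonant -> drop as silent (-1)
Sound units = 4 units


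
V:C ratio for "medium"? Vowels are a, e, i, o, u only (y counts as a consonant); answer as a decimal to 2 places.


Word: "medium"
Vowels (a,e,i,o,u): 3
Consonants: 3
Ratio = 3/3
= 1.00


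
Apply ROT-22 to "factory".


Word: "factory"
Shift: 22
Each letter → (letter + shift) mod 26:
  'f' (5) + 22 = 1 → 'b'
  'a' (0) + 22 = 22 → 'w'
  'c' (2) + 22 = 24 → 'y'
  't' (19) + 22 = 15 → 'p'
  'o' (14) + 22 = 10 → 'k'
  'r' (17) + 22 = 13 → 'n'
  'y' (24) + 22 = 20 → 'u'
Result = "bwypknu"


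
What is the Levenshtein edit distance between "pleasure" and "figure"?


Word 1: "pleasure" (length 8)
Word 2: "figure" (length 6)
One optimal edit sequence (insert/delete/substitute each cost 1):
  1. delete 'p'  (+1)
  2. delete 'l'  (+1)
  3. substitute 'e' -> 'f'  (+1)
  4. substitute 'a' -> 'i'  (+1)
  5. substitute 's' -> 'g'  (+1)
  6. keep 'u'
  7. keep 'r'
  8. keep 'e'
Total edit operations: 5
Edit distance = 5


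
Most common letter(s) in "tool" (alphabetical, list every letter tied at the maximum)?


Word: "tool"
Letter counts:
  'l': 1
  'o': 2
  't': 1
Maximum count = 2
Most frequent = 'o' (2 times each)


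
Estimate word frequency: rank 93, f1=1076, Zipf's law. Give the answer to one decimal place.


Zipf's law: f(r) = f(1) / r
f(1) = 1076
f(93) = 1076 / 93
= 11.6 occurrences


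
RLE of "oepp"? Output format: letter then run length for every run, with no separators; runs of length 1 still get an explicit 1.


String: "oepp"
Scanning for consecutive runs:
  'o' x 1
  'e' x 1
  'p' x 2
RLE = "o1e1p2"


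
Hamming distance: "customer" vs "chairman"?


Comparing character by character (same length = 8):
  Pos 0: 'c' vs 'c' =
  Pos 1: 'u' vs 'h' !=
  Pos 2: 's' vs 'a' !=
  Pos 3: 't' vs 'i' !=
  Pos 4: 'o' vs 'r' !=
  Pos 5: 'm' vs 'm' =
  Pos 6: 'e' vs 'a' !=
  Pos 7: 'r' vs 'n' !=
Hamming distance = 6


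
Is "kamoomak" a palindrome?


Word: "kamoomak"
Reversed: "kamoomak"
Forward == Backward? kamoomak == kamoomak
Palindrome = Yes


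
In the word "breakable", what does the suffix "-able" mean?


Suffix: -able
Example: breakable (break + -able)
Meaning = capable of


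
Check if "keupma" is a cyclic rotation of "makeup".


Word: "makeup", Candidate: "keupma"
Method: check if candidate is substring of word+word
"makeupmakeup" contains "keupma"? Yes
Is rotation = Yes


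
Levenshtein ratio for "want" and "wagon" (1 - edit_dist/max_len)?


Word 1: "want" (length 4)
Word 2: "wagon" (length 5)
One optimal edit sequence:
  1. keep 'w'
  2. keep 'a'
  3. insert 'g'  (+1)
  4. substitute 'n' -> 'o'  (+1)
  5. substitute 't' -> 'n'  (+1)
Edit distance = 3
Max length = max(4, 5) = 5
Similarity = 1 - 3/5
= 0.4000


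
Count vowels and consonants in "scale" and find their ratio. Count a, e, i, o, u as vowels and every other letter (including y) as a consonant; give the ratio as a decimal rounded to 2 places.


Word: "scale"
Vowels (a,e,i,o,u): 2
Consonants: 3
Ratio = 2/3
= 0.67


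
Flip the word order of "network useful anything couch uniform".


Original: "network useful anything couch uniform"
Words (1..n): network | useful | anything | couch | uniform
Reversed (n..1): uniform | couch | anything | useful | network
Result = "uniform couch anything useful network"


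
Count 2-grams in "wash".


Word: "wash" (length 4)
Number of 2-grams = length - 2 + 1 = 4 - 2 + 1
= 3


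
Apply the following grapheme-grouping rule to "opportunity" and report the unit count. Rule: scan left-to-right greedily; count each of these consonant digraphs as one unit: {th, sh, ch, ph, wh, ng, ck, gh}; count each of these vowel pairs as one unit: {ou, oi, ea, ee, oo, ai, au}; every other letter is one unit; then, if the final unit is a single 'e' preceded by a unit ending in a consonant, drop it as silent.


Word: "opportunity" (11 letters)
Left-to-right scan:
  1. 'o' (letter)
  2. 'p' (letter)
  3. 'p' (letter)
  4. 'o' (letter)
  5. 'r' (letter)
  6. 't' (letter)
  7. 'u' (letter)
  8. 'n' (letter)
  9. 'i' (letter)
  10. 't' (letter)
  11. 'y' (letter)
Units from scan: 11
Sound units = 11 units


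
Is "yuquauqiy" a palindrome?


Word: "yuquauqiy"
Reversed: "yiquauquy"
Forward == Backward? yuquauqiy != yiquauquy
Palindrome = No


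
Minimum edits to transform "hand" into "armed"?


Word 1: "hand" (length 4)
Word 2: "armed" (length 5)
One optimal edit sequence (insert/delete/substitute each cost 1):
  1. insert 'a'  (+1)
  2. substitute 'h' -> 'r'  (+1)
  3. substitute 'a' -> 'm'  (+1)
  4. substitute 'n' -> 'e'  (+1)
  5. keep 'd'
Total edit operations: 4
Edit distance = 4


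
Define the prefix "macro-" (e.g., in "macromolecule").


Prefix: macro-
Example: macromolecule = macro- + molecule
Meaning = large


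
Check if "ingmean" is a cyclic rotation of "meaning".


Word: "meaning", Candidate: "ingmean"
Method: check if candidate is substring of word+word
"meaningmeaning" contains "ingmean"? Yes
Is rotation = Yes


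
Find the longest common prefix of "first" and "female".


Word 1: "first"
Word 2: "female"
Comparing from start:
  Pos 0: 'f' == 'f'
  Pos 1: 'i' != 'e' (stop)
LCP = "f" (length 1)


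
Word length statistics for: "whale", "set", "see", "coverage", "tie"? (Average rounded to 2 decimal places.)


Lengths: "whale"=5, "set"=3, "see"=3, "coverage"=8, "tie"=3
Sum = 22, Count = 5
Average = 22/5 = 4.40
= avg=4.40, min=3, max=8


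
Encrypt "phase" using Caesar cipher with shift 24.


Word: "phase"
Shift: 24
Each letter → (letter + shift) mod 26:
  'p' (15) + 24 = 13 → 'n'
  'h' (7) + 24 = 5 → 'f'
  'a' (0) + 24 = 24 → 'y'
  's' (18) + 24 = 16 → 'q'
  'e' (4) + 24 = 2 → 'c'
Result = "nfyqc"


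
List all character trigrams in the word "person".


Word: "person" (length 6)
Number of trigrams = 6 - 3 + 1 = 4
  Position 0: "per"
  Position 1: "ers"
  Position 2: "rso"
  Position 3: "son"
Trigrams = "per", "ers", "rso", "son"


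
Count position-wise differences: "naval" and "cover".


Comparing character by character (same length = 5):
  Pos 0: 'n' vs 'c' !=
  Pos 1: 'a' vs 'o' !=
  Pos 2: 'v' vs 'v' =
  Pos 3: 'a' vs 'e' !=
  Pos 4: 'l' vs 'r' !=
Hamming distance = 4


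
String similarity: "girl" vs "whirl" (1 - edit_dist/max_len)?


Word 1: "girl" (length 4)
Word 2: "whirl" (length 5)
One optimal edit sequence:
  1. insert 'w'  (+1)
  2. substitute 'g' -> 'h'  (+1)
  3. keep 'i'
  4. keep 'r'
  5. keep 'l'
Edit distance = 2
Max length = max(4, 5) = 5
Similarity = 1 - 2/5
= 0.6000


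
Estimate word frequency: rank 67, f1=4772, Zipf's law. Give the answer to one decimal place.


Zipf's law: f(r) = f(1) / r
f(1) = 4772
f(67) = 4772 / 67
= 71.2 occurrences


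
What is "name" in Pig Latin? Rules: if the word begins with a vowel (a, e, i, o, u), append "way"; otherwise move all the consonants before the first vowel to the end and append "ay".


Word: "name"
Starts with consonant(s) → move to end, add 'ay'
Consonant cluster: "n"
Pig Latin = "amenay"


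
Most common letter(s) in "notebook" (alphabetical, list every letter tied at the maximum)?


Word: "notebook"
Letter counts:
  'b': 1
  'e': 1
  'k': 1
  'n': 1
  'o': 3
  't': 1
Maximum count = 3
Most frequent = 'o' (3 times each)


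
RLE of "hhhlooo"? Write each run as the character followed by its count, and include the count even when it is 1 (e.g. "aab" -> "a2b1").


String: "hhhlooo"
Scanning for consecutive runs:
  'h' x 3
  'l' x 1
  'o' x 3
RLE = "h3l1o3"


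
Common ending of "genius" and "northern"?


Word 1: "genius"
Word 2: "northern"
Comparing from end:
  Pos -1: 's' != 'n' (stop)
LCS = "" (length 0)


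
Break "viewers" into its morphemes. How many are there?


Word: "viewers"
Morphemes: view + -er + -s
Each morpheme carries meaning
= 3 morphemes


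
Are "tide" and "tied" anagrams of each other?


Word 1: "tide" → sorted: deit
Word 2: "tied" → sorted: deit
Same letters? deit == deit
Anagram = Yes


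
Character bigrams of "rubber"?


Word: "rubber" (length 6)
Number of bigrams = 6 - 2 + 1 = 5
  Position 0: "ru"
  Position 1: "ub"
  Position 2: "bb"
  Position 3: "be"
  Position 4: "er"
Bigrams = "ru", "ub", "bb", "be", "er"


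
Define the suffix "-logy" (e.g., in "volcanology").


Suffix: -logy
As in: volcanology -> volcano + -logy
Meaning = study of


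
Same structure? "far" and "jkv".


Pattern of "far": [0, 1, 2]
Pattern of "jkv": [0, 1, 2]
Patterns match
Same pattern = Yes


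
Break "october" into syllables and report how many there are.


Word: "october"
Syllable breakdown: oc · to · ber
Counting: 3 parts
= 3 syllables


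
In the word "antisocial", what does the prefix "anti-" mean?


Prefix: anti-
As in: antisocial -> anti- + social
Meaning = against


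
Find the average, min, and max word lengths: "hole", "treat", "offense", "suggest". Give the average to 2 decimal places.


Lengths: "hole"=4, "treat"=5, "offense"=7, "suggest"=7
Sum = 23, Count = 4
Average = 23/4 = 5.75
= avg=5.75, min=4, max=7


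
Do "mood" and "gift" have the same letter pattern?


Pattern of "mood": [0, 1, 1, 2]
Pattern of "gift": [0, 1, 2, 3]
Patterns do not match
Same pattern = No


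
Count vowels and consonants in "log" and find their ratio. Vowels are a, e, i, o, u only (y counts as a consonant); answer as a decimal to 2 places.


Word: "log"
Vowels (a,e,i,o,u): 1
Consonants: 2
Ratio = 1/2
= 0.50


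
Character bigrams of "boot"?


Word: "boot" (length 4)
Number of bigrams = 4 - 2 + 1 = 3
  Position 0: "bo"
  Position 1: "oo"
  Position 2: "ot"
Bigrams = "bo", "oo", "ot"


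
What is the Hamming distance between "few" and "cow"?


Comparing character by character (same length = 3):
  Pos 0: 'f' vs 'c' !=
  Pos 1: 'e' vs 'o' !=
  Pos 2: 'w' vs 'w' =
Hamming distance = 2


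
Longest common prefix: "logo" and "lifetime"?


Word 1: "logo"
Word 2: "lifetime"
Comparing from start:
  Pos 0: 'l' == 'l'
  Pos 1: 'o' != 'i' (stop)
LCP = "l" (length 1)


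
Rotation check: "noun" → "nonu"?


Word: "noun", Candidate: "nonu"
Method: check if candidate is substring of word+word
"nounnoun" contains "nonu"? No
Is rotation = No


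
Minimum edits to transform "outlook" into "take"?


Word 1: "outlook" (length 7)
Word 2: "take" (length 4)
One optimal edit sequence (insert/delete/substitute each cost 1):
  1. delete 'o'  (+1)
  2. delete 'u'  (+1)
  3. keep 't'
  4. delete 'l'  (+1)
  5. substitute 'o' -> 'a'  (+1)
  6. substitute 'o' -> 'k'  (+1)
  7. substitute 'k' -> 'e'  (+1)
Total edit operations: 6
Edit distance = 6


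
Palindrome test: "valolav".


Word: "valolav"
Reversed: "valolav"
Forward == Backward? valolav == valolav
Palindrome = Yes


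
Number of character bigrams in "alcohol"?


Word: "alcohol" (length 7)
Number of 2-grams = length - 2 + 1 = 7 - 2 + 1
= 6


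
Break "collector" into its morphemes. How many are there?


Word: "collector"
Morphemes: collect / -or
Each morpheme carries meaning
= 2 morphemes


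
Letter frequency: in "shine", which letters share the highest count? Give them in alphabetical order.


Word: "shine"
Letter counts:
  'e': 1
  'h': 1
  'i': 1
  'n': 1
  's': 1
Maximum count = 1
Most frequent = 'e', 'h', 'i', 'n', 's' (1 time each)


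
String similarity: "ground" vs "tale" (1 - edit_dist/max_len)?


Word 1: "ground" (length 6)
Word 2: "tale" (length 4)
One optimal edit sequence:
  1. delete 'g'  (+1)
  2. delete 'r'  (+1)
  3. substitute 'o' -> 't'  (+1)
  4. substitute 'u' -> 'a'  (+1)
  5. substitute 'n' -> 'l'  (+1)
  6. substitute 'd' -> 'e'  (+1)
Edit distance = 6
Max length = max(6, 4) = 6
Similarity = 1 - 6/6
= 0.0000


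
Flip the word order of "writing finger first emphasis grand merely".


Original: "writing finger first emphasis grand merely"
Words (1..n): writing | finger | first | emphasis | grand | merely
Reversed (n..1): merely | grand | emphasis | first | finger | writing
Result = "merely grand emphasis first finger writing"


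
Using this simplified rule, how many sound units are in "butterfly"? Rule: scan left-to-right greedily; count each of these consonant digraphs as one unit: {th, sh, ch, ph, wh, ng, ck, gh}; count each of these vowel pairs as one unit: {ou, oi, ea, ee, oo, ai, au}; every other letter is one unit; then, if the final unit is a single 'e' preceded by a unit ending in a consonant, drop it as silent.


Word: "butterfly" (9 letters)
Left-to-right scan:
  1. 'b' (letter)
  2. 'u' (letter)
  3. 't' (letter)
  4. 't' (letter)
  5. 'e' (letter)
  6. 'r' (letter)
  7. 'f' (letter)
  8. 'l' (letter)
  9. 'y' (letter)
Units from scan: 9
Sound units = 9 units


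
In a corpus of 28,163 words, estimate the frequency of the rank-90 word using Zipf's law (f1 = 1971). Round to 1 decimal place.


Zipf's law: f(r) = f(1) / r
f(1) = 1971
f(90) = 1971 / 90
= 21.9 occurrences


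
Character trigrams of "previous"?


Word: "previous" (length 8)
Number of trigrams = 8 - 3 + 1 = 6
  Position 0: "pre"
  Position 1: "rev"
  Position 2: "evi"
  Position 3: "vio"
  Position 4: "iou"
  Position 5: "ous"
Trigrams = "pre", "rev", "evi", "vio", "iou", "ous"


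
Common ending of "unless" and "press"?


Word 1: "unless"
Word 2: "press"
Comparing from end:
  Pos -1: 's' == 's'
  Pos -2: 's' == 's'
  Pos -3: 'e' == 'e'
  Pos -4: 'l' != 'r' (stop)
LCS = "ess" (length 3)


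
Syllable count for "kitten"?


Word: "kitten"
Syllable breakdown: kit · ten
Counting: 2 parts
= 2 syllables


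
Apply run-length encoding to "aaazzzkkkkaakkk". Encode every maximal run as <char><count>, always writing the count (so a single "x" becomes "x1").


String: "aaazzzkkkkaakkk"
Scanning for consecutive runs:
  'a' x 3
  'z' x 3
  'k' x 4
  'a' x 2
  'k' x 3
RLE = "a3z3k4a2k3"


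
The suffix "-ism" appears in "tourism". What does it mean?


Suffix: -ism
Example: tourism = tour + -ism
Meaning = belief / practice


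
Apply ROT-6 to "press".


Word: "press"
Shift: 6
Each letter → (letter + shift) mod 26:
  'p' (15) + 6 = 21 → 'v'
  'r' (17) + 6 = 23 → 'x'
  'e' (4) + 6 = 10 → 'k'
  's' (18) + 6 = 24 → 'y'
  's' (18) + 6 = 24 → 'y'
Result = "vxkyy"


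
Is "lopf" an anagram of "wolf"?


Word 1: "wolf" → sorted: flow
Word 2: "lopf" → sorted: flop
Same letters? flow != flop
Anagram = No


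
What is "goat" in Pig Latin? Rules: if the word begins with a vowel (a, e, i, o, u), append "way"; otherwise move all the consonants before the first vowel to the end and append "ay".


Word: "goat"
Starts with consonant(s) → move to end, add 'ay'
Consonant cluster: "g"
Pig Latin = "oatgay"


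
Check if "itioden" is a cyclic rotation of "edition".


Word: "edition", Candidate: "itioden"
Method: check if candidate is substring of word+word
"editionedition" contains "itioden"? No
Is rotation = No


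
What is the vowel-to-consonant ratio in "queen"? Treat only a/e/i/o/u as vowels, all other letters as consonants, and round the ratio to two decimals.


Word: "queen"
Vowels (a,e,i,o,u): 3
Consonants: 2
Ratio = 3/2
= 1.50


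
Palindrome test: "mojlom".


Word: "mojlom"
Reversed: "moljom"
Forward == Backward? mojlom != moljom
Palindrome = No


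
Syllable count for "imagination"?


Word: "imagination"
Syllable breakdown: i · mag · i · na · tion
Counting: 5 parts
= 5 syllables


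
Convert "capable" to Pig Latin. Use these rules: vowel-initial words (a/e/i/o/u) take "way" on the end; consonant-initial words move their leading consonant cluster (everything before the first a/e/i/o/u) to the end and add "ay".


Word: "capable"
Starts with consonant(s) → move to end, add 'ay'
Consonant cluster: "c"
Pig Latin = "apablecay"


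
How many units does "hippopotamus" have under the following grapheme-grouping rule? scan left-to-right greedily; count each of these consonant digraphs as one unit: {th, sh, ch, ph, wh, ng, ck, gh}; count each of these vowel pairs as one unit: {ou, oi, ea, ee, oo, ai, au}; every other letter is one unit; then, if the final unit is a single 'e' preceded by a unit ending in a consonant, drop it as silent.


Word: "hippopotamus" (12 letters)
Left-to-right scan:
  [1] 'h' (letter)
  [2] 'i' (letter)
  [3] 'p' (letter)
  [4] 'p' (letter)
  [5] 'o' (letter)
  [6] 'p' (letter)
  [7] 'o' (letter)
  [8] 't' (letter)
  [9] 'a' (letter)
  [10] 'm' (letter)
  [11] 'u' (letter)
  [12] 's' (letter)
Units from scan: 12
Sound units = 12 units


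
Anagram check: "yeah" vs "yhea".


Word 1: "yeah" → sorted: aehy
Word 2: "yhea" → sorted: aehy
Same letters? aehy == aehy
Anagram = Yes


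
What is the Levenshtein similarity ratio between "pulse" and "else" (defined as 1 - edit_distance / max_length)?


Word 1: "pulse" (length 5)
Word 2: "else" (length 4)
One optimal edit sequence:
  1. delete 'p'  (+1)
  2. substitute 'u' -> 'e'  (+1)
  3. keep 'l'
  4. keep 's'
  5. keep 'e'
Edit distance = 2
Max length = max(5, 4) = 5
Similarity = 1 - 2/5
= 0.6000


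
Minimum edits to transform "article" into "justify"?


Word 1: "article" (length 7)
Word 2: "justify" (length 7)
One optimal edit sequence (insert/delete/substitute each cost 1):
  1. insert 'j'  (+1)
  2. substitute 'a' -> 'u'  (+1)
  3. substitute 'r' -> 's'  (+1)
  4. keep 't'
  5. keep 'i'
  6. delete 'c'  (+1)
  7. substitute 'l' -> 'f'  (+1)
  8. substitute 'e' -> 'y'  (+1)
Total edit operations: 6
Edit distance = 6


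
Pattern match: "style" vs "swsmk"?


Pattern of "style": [0, 1, 2, 3, 4]
Pattern of "swsmk": [0, 1, 0, 2, 3]
Patterns do not match
Same pattern = No


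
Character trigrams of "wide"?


Word: "wide" (length 4)
Number of trigrams = 4 - 3 + 1 = 2
  Position 0: "wid"
  Position 1: "ide"
Trigrams = "wid", "ide"


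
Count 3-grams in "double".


Word: "double" (length 6)
Number of 3-grams = length - 3 + 1 = 6 - 3 + 1
= 4


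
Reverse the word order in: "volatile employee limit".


Original: "volatile employee limit"
Words (1..n): volatile | employee | limit
Reversed (n..1): limit | employee | volatile
Result = "limit employee volatile"


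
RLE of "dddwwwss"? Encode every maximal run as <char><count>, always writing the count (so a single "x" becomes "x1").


String: "dddwwwss"
Scanning for consecutive runs:
  'd' x 3
  'w' x 3
  's' x 2
RLE = "d3w3s2"


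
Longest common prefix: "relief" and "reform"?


Word 1: "relief"
Word 2: "reform"
Comparing from start:
  Pos 0: 'r' == 'r'
  Pos 1: 'e' == 'e'
  Pos 2: 'l' != 'f' (stop)
LCP = "re" (length 2)


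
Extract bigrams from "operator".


Word: "operator" (length 8)
Number of bigrams = 8 - 2 + 1 = 7
  Position 0: "op"
  Position 1: "pe"
  Position 2: "er"
  Position 3: "ra"
  Position 4: "at"
  Position 5: "to"
  Position 6: "or"
Bigrams = "op", "pe", "er", "ra", "at", "to", "or"


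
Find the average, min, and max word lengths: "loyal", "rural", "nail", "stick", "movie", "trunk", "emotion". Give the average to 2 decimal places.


Lengths: "loyal"=5, "rural"=5, "nail"=4, "stick"=5, "movie"=5, "trunk"=5, "emotion"=7
Sum = 36, Count = 7
Average = 36/7 = 5.14
= avg=5.14, min=4, max=7


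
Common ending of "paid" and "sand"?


Word 1: "paid"
Word 2: "sand"
Comparing from end:
  Pos -1: 'd' == 'd'
  Pos -2: 'i' != 'n' (stop)
LCS = "d" (length 1)


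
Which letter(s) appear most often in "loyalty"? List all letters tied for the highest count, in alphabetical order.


Word: "loyalty"
Letter counts:
  'a': 1
  'l': 2
  'o': 1
  't': 1
  'y': 2
Maximum count = 2
Most frequent = 'l', 'y' (2 times each)


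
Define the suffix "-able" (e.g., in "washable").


Suffix: -able
Example: washable = wash + -able
Meaning = capable of


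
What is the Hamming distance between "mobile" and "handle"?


Comparing character by character (same length = 6):
  Pos 0: 'm' vs 'h' !=
  Pos 1: 'o' vs 'a' !=
  Pos 2: 'b' vs 'n' !=
  Pos 3: 'i' vs 'd' !=
  Pos 4: 'l' vs 'l' =
  Pos 5: 'e' vs 'e' =
Hamming distance = 4


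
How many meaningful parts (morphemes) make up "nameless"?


Word: "nameless"
Morphemes: name + -less
Each morpheme carries meaning
= 2 morphemes


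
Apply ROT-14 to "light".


Word: "light"
Shift: 14
Each letter → (letter + shift) mod 26:
  'l' (11) + 14 = 25 → 'z'
  'i' (8) + 14 = 22 → 'w'
  'g' (6) + 14 = 20 → 'u'
  'h' (7) + 14 = 21 → 'v'
  't' (19) + 14 = 7 → 'h'
Result = "zwuvh"


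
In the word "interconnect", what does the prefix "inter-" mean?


Prefix: inter-
Example: interconnect = inter- + connect
Meaning = between


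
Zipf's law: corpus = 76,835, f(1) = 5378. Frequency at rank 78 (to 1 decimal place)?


Zipf's law: f(r) = f(1) / r
f(1) = 5378
f(78) = 5378 / 78
= 68.9 occurrences


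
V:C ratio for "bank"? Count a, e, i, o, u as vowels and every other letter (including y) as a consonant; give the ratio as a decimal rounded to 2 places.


Word: "bank"
Vowels (a,e,i,o,u): 1
Consonants: 3
Ratio = 1/3
= 0.33


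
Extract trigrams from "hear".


Word: "hear" (length 4)
Number of trigrams = 4 - 3 + 1 = 2
  Position 0: "hea"
  Position 1: "ear"
Trigrams = "hea", "ear"


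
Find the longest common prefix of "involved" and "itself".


Word 1: "involved"
Word 2: "itself"
Comparing from start:
  Pos 0: 'i' == 'i'
  Pos 1: 'n' != 't' (stop)
LCP = "i" (length 1)


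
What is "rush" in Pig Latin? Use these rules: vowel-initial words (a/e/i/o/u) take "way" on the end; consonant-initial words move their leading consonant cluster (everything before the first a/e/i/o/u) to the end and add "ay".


Word: "rush"
Starts with consonant(s) → move to end, add 'ay'
Consonant cluster: "r"
Pig Latin = "ushray"


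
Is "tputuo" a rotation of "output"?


Word: "output", Candidate: "tputuo"
Method: check if candidate is substring of word+word
"outputoutput" contains "tputuo"? No
Is rotation = No


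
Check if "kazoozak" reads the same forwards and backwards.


Word: "kazoozak"
Reversed: "kazoozak"
Forward == Backward? kazoozak == kazoozak
Palindrome = Yes


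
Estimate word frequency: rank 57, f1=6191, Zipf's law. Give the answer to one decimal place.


Zipf's law: f(r) = f(1) / r
f(1) = 6191
f(57) = 6191 / 57
= 108.6 occurrences


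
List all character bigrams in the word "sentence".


Word: "sentence" (length 8)
Number of bigrams = 8 - 2 + 1 = 7
  Position 0: "se"
  Position 1: "en"
  Position 2: "nt"
  Position 3: "te"
  Position 4: "en"
  Position 5: "nc"
  Position 6: "ce"
Bigrams = "se", "en", "nt", "te", "en", "nc", "ce"


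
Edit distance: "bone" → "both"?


Word 1: "bone" (length 4)
Word 2: "both" (length 4)
One optimal edit sequence (insert/delete/substitute each cost 1):
  1. keep 'b'
  2. keep 'o'
  3. substitute 'n' -> 't'  (+1)
  4. substitute 'e' -> 'h'  (+1)
Total edit operations: 2
Edit distance = 2


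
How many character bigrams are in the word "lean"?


Word: "lean" (length 4)
Number of 2-grams = length - 2 + 1 = 4 - 2 + 1
= 3


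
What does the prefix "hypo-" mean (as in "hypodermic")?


Prefix: hypo-
Example: hypodermic = hypo- + dermic
Meaning = under / below normal


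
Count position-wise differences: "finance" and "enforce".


Comparing character by character (same length = 7):
  Pos 0: 'f' vs 'e' !=
  Pos 1: 'i' vs 'n' !=
  Pos 2: 'n' vs 'f' !=
  Pos 3: 'a' vs 'o' !=
  Pos 4: 'n' vs 'r' !=
  Pos 5: 'c' vs 'c' =
  Pos 6: 'e' vs 'e' =
Hamming distance = 5


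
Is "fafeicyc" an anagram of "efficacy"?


Word 1: "efficacy" → sorted: acceffiy
Word 2: "fafeicyc" → sorted: acceffiy
Same letters? acceffiy == acceffiy
Anagram = Yes


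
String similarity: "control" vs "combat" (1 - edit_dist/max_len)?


Word 1: "control" (length 7)
Word 2: "combat" (length 6)
One optimal edit sequence:
  1. keep 'c'
  2. keep 'o'
  3. delete 'n'  (+1)
  4. substitute 't' -> 'm'  (+1)
  5. substitute 'r' -> 'b'  (+1)
  6. substitute 'o' -> 'a'  (+1)
  7. substitute 'l' -> 't'  (+1)
Edit distance = 5
Max length = max(7, 6) = 7
Similarity = 1 - 5/7
= 0.2857


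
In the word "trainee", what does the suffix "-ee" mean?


Suffix: -ee
Example: trainee = train + -ee
Meaning = one who receives


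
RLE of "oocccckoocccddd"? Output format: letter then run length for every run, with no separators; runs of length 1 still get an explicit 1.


String: "oocccckoocccddd"
Scanning for consecutive runs:
  'o' x 2
  'c' x 4
  'k' x 1
  'o' x 2
  'c' x 3
  'd' x 3
RLE = "o2c4k1o2c3d3"


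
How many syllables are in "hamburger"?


Word: "hamburger"
Syllable breakdown: ham / bur / ger
Counting: 3 parts
= 3 syllables


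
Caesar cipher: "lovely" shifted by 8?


Word: "lovely"
Shift: 8
Each letter → (letter + shift) mod 26:
  'l' (11) + 8 = 19 → 't'
  'o' (14) + 8 = 22 → 'w'
  'v' (21) + 8 = 3 → 'd'
  'e' (4) + 8 = 12 → 'm'
  'l' (11) + 8 = 19 → 't'
  'y' (24) + 8 = 6 → 'g'
Result = "twdmtg"


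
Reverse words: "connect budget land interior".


Original: "connect budget land interior"
Words (1..n): connect | budget | land | interior
Reversed (n..1): interior | land | budget | connect
Result = "interior land budget connect"


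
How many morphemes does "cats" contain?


Word: "cats"
Morphemes: cat | -s
Each morpheme carries meaning
= 2 morphemes


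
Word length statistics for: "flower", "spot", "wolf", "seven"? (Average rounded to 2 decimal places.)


Lengths: "flower"=6, "spot"=4, "wolf"=4, "seven"=5
Sum = 19, Count = 4
Average = 19/4 = 4.75
= avg=4.75, min=4, max=6


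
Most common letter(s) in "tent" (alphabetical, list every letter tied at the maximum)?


Word: "tent"
Letter counts:
  'e': 1
  'n': 1
  't': 2
Maximum count = 2
Most frequent = 't' (2 times each)


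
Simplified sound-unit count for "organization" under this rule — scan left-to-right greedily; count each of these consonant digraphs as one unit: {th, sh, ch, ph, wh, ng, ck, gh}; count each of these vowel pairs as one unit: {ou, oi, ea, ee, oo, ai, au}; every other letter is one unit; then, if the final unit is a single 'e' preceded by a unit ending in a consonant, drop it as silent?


Word: "organization" (12 letters)
Left-to-right scan:
  (1) 'o' (letter)
  (2) 'r' (letter)
  (3) 'g' (letter)
  (4) 'a' (letter)
  (5) 'n' (letter)
  (6) 'i' (letter)
  (7) 'z' (letter)
  (8) 'a' (letter)
  (9) 't' (letter)
  (10) 'i' (letter)
  (11) 'o' (letter)
  (12) 'n' (letter)
Units from scan: 12
Sound units = 12 units


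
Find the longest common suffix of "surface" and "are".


Word 1: "surface"
Word 2: "are"
Comparing from end:
  Pos -1: 'e' == 'e'
  Pos -2: 'c' != 'r' (stop)
LCS = "e" (length 1)


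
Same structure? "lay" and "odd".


Pattern of "lay": [0, 1, 2]
Pattern of "odd": [0, 1, 1]
Patterns do not match
Same pattern = No


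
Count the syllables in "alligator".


Word: "alligator"
Syllable breakdown: al · li · ga · tor
Counting: 4 parts
= 4 syllables


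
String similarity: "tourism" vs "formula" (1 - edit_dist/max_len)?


Word 1: "tourism" (length 7)
Word 2: "formula" (length 7)
One optimal edit sequence:
  1. substitute 't' -> 'f'  (+1)
  2. keep 'o'
  3. substitute 'u' -> 'r'  (+1)
  4. substitute 'r' -> 'm'  (+1)
  5. substitute 'i' -> 'u'  (+1)
  6. substitute 's' -> 'l'  (+1)
  7. substitute 'm' -> 'a'  (+1)
Edit distance = 6
Max length = max(7, 7) = 7
Similarity = 1 - 6/7
= 0.1429


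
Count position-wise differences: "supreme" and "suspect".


Comparing character by character (same length = 7):
  Pos 0: 's' vs 's' =
  Pos 1: 'u' vs 'u' =
  Pos 2: 'p' vs 's' !=
  Pos 3: 'r' vs 'p' !=
  Pos 4: 'e' vs 'e' =
  Pos 5: 'm' vs 'c' !=
  Pos 6: 'e' vs 't' !=
Hamming distance = 4


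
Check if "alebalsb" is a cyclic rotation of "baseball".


Word: "baseball", Candidate: "alebalsb"
Method: check if candidate is substring of word+word
"baseballbaseball" contains "alebalsb"? No
Is rotation = No


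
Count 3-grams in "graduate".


Word: "graduate" (length 8)
Number of 3-grams = length - 3 + 1 = 8 - 3 + 1
= 6


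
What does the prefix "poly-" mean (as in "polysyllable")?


Prefix: poly-
As in: polysyllable -> poly- + syllable
Meaning = many


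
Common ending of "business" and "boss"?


Word 1: "business"
Word 2: "boss"
Comparing from end:
  Pos -1: 's' == 's'
  Pos -2: 's' == 's'
  Pos -3: 'e' != 'o' (stop)
LCS = "ss" (length 2)


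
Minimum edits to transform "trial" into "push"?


Word 1: "trial" (length 5)
Word 2: "push" (length 4)
One optimal edit sequence (insert/delete/substitute each cost 1):
  1. delete 't'  (+1)
  2. substitute 'r' -> 'p'  (+1)
  3. substitute 'i' -> 'u'  (+1)
  4. substitute 'a' -> 's'  (+1)
  5. substitute 'l' -> 'h'  (+1)
Total edit operations: 5
Edit distance = 5


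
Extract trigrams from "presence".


Word: "presence" (length 8)
Number of trigrams = 8 - 3 + 1 = 6
  Position 0: "pre"
  Position 1: "res"
  Position 2: "ese"
  Position 3: "sen"
  Position 4: "enc"
  Position 5: "nce"
Trigrams = "pre", "res", "ese", "sen", "enc", "nce"


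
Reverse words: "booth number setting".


Original: "booth number setting"
Words (1..n): booth | number | setting
Reversed (n..1): setting | number | booth
Result = "setting number booth"


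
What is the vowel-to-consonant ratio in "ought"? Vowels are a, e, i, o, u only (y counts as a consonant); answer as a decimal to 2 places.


Word: "ought"
Vowels (a,e,i,o,u): 2
Consonants: 3
Ratio = 2/3
= 0.67


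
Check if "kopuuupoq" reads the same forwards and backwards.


Word: "kopuuupoq"
Reversed: "qopuuupok"
Forward == Backward? kopuuupoq != qopuuupok
Palindrome = No


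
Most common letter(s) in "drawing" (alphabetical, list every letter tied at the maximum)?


Word: "drawing"
Letter counts:
  'a': 1
  'd': 1
  'g': 1
  'i': 1
  'n': 1
  'r': 1
  'w': 1
Maximum count = 1
Most frequent = 'a', 'd', 'g', 'i', 'n', 'r', 'w' (1 time each)


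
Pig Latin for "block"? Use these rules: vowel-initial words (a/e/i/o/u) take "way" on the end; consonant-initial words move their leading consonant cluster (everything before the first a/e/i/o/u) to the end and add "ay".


Word: "block"
Starts with consonant(s) → move to end, add 'ay'
Consonant cluster: "bl"
Pig Latin = "ockblay"


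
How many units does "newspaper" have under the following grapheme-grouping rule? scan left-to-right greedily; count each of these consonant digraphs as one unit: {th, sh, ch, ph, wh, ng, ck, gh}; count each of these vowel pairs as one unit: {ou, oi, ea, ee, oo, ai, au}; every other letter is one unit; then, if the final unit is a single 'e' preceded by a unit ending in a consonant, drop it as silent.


Word: "newspaper" (9 letters)
Left-to-right scan:
  1. 'n' (letter)
  2. 'e' (letter)
  3. 'w' (letter)
  4. 's' (letter)
  5. 'p' (letter)
  6. 'a' (letter)
  7. 'p' (letter)
  8. 'e' (letter)
  9. 'r' (letter)
Units from scan: 9
Sound units = 9 units


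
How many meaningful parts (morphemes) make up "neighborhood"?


Word: "neighborhood"
Morphemes: neighbor | -hood
Each morpheme carries meaning
= 2 morphemes


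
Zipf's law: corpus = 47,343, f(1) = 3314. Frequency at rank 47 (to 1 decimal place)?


Zipf's law: f(r) = f(1) / r
f(1) = 3314
f(47) = 3314 / 47
= 70.5 occurrences


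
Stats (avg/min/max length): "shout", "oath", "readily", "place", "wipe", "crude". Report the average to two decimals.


Lengths: "shout"=5, "oath"=4, "readily"=7, "place"=5, "wipe"=4, "crude"=5
Sum = 30, Count = 6
Average = 30/6 = 5.00
= avg=5.00, min=4, max=7


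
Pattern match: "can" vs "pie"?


Pattern of "can": [0, 1, 2]
Pattern of "pie": [0, 1, 2]
Patterns match
Same pattern = Yes


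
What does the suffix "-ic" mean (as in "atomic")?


Suffix: -ic
Example: atomic (atom + -ic)
Meaning = relating to


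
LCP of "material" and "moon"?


Word 1: "material"
Word 2: "moon"
Comparing from start:
  Pos 0: 'm' == 'm'
  Pos 1: 'a' != 'o' (stop)
LCP = "m" (length 1)


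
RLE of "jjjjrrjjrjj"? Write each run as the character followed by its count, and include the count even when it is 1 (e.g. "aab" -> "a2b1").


String: "jjjjrrjjrjj"
Scanning for consecutive runs:
  'j' x 4
  'r' x 2
  'j' x 2
  'r' x 1
  'j' x 2
RLE = "j4r2j2r1j2"


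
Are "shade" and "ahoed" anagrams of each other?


Word 1: "shade" → sorted: adehs
Word 2: "ahoed" → sorted: adeho
Same letters? adehs != adeho
Anagram = No


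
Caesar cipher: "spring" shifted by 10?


Word: "spring"
Shift: 10
Each letter → (letter + shift) mod 26:
  's' (18) + 10 = 2 → 'c'
  'p' (15) + 10 = 25 → 'z'
  'r' (17) + 10 = 1 → 'b'
  'i' (8) + 10 = 18 → 's'
  'n' (13) + 10 = 23 → 'x'
  'g' (6) + 10 = 16 → 'q'
Result = "czbsxq"


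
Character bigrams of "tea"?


Word: "tea" (length 3)
Number of bigrams = 3 - 2 + 1 = 2
  Position 0: "te"
  Position 1: "ea"
Bigrams = "te", "ea"


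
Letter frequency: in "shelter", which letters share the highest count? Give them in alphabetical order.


Word: "shelter"
Letter counts:
  'e': 2
  'h': 1
  'l': 1
  'r': 1
  's': 1
  't': 1
Maximum count = 2
Most frequent = 'e' (2 times each)


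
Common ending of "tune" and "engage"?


Word 1: "tune"
Word 2: "engage"
Comparing from end:
  Pos -1: 'e' == 'e'
  Pos -2: 'n' != 'g' (stop)
LCS = "e" (length 1)


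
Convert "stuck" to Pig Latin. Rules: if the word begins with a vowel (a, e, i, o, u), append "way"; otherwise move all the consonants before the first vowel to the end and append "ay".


Word: "stuck"
Starts with consonant(s) → move to end, add 'ay'
Consonant cluster: "st"
Pig Latin = "uckstay"


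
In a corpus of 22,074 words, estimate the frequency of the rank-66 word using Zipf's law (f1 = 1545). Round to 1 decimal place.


Zipf's law: f(r) = f(1) / r
f(1) = 1545
f(66) = 1545 / 66
= 23.4 occurrences


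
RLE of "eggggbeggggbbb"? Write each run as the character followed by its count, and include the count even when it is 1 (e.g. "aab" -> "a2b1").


String: "eggggbeggggbbb"
Scanning for consecutive runs:
  'e' x 1
  'g' x 4
  'b' x 1
  'e' x 1
  'g' x 4
  'b' x 3
RLE = "e1g4b1e1g4b3"


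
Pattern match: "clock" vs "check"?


Pattern of "clock": [0, 1, 2, 0, 3]
Pattern of "check": [0, 1, 2, 0, 3]
Patterns match
Same pattern = Yes


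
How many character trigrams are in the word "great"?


Word: "great" (length 5)
Number of 3-grams = length - 3 + 1 = 5 - 3 + 1
= 3


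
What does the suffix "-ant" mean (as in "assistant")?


Suffix: -ant
Example: assistant = assist + -ant
Meaning = one who / that which


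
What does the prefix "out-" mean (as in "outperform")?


Prefix: out-
Example: outperform = out- + perform
Meaning = surpass


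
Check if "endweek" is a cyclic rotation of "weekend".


Word: "weekend", Candidate: "endweek"
Method: check if candidate is substring of word+word
"weekendweekend" contains "endweek"? Yes
Is rotation = Yes


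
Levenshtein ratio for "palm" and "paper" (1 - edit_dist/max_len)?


Word 1: "palm" (length 4)
Word 2: "paper" (length 5)
One optimal edit sequence:
  1. keep 'p'
  2. keep 'a'
  3. insert 'p'  (+1)
  4. substitute 'l' -> 'e'  (+1)
  5. substitute 'm' -> 'r'  (+1)
Edit distance = 3
Max length = max(4, 5) = 5
Similarity = 1 - 3/5
= 0.4000


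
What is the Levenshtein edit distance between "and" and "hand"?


Word 1: "and" (length 3)
Word 2: "hand" (length 4)
One optimal edit sequence (insert/delete/substitute each cost 1):
  1. insert 'h'  (+1)
  2. keep 'a'
  3. keep 'n'
  4. keep 'd'
Total edit operations: 1
Edit distance = 1


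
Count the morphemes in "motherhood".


Word: "motherhood"
Morphemes: mother | -hood
Each morpheme carries meaning
= 2 morphemes


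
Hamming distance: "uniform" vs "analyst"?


Comparing character by character (same length = 7):
  Pos 0: 'u' vs 'a' !=
  Pos 1: 'n' vs 'n' =
  Pos 2: 'i' vs 'a' !=
  Pos 3: 'f' vs 'l' !=
  Pos 4: 'o' vs 'y' !=
  Pos 5: 'r' vs 's' !=
  Pos 6: 'm' vs 't' !=
Hamming distance = 6


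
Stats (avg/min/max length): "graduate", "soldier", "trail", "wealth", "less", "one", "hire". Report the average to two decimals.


Lengths: "graduate"=8, "soldier"=7, "trail"=5, "wealth"=6, "less"=4, "one"=3, "hire"=4
Sum = 37, Count = 7
Average = 37/7 = 5.29
= avg=5.29, min=3, max=8


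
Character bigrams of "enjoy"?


Word: "enjoy" (length 5)
Number of bigrams = 5 - 2 + 1 = 4
  Position 0: "en"
  Position 1: "nj"
  Position 2: "jo"
  Position 3: "oy"
Bigrams = "en", "nj", "jo", "oy"
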